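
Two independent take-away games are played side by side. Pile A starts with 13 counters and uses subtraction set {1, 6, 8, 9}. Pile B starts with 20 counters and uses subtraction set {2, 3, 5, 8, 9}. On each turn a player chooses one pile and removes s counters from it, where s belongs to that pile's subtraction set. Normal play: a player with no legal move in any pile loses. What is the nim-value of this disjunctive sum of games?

3

Pile A, S = {1, 6, 8, 9}:
G(0) = 0
G(1) = mex{0} = 1
G(2) = mex{1} = 0
G(3) = mex{0} = 1
G(4) = mex{1} = 0
G(5) = mex{0} = 1
G(6) = mex{1,0} = 2
G(7) = mex{2,1} = 0
G(8) = mex{0,0,0} = 1
G(9) = mex{1,1,1,0} = 2
G(10) = mex{2,0,0,1} = 3
G(11) = mex{3,1,1,0} = 2
G(12) = mex{2,2,0,1} = 3
G(13) = mex{3,0,1,0} = 2
G_A(13) = 2.
Pile B, S = {2, 3, 5, 8, 9}:
G(0) = 0
G(1) = mex{} = 0
G(2) = mex{0} = 1
G(3) = mex{0,0} = 1
G(4) = mex{1,0} = 2
G(5) = mex{1,1,0} = 2
G(6) = mex{2,1,0} = 3
G(7) = mex{2,2,1} = 0
G(8) = mex{3,2,1,0} = 4
G(9) = mex{0,3,2,0,0} = 1
G(10) = mex{4,0,2,1,0} = 3
G(11) = mex{1,4,3,1,1} = 0
G(12) = mex{3,1,0,2,1} = 4
G(13) = mex{0,3,4,2,2} = 1
G(14) = mex{4,0,1,3,2} = 5
G(15) = mex{1,4,3,0,3} = 2
G(16) = mex{5,1,0,4,0} = 2
G(17) = mex{2,5,4,1,4} = 0
G(18) = mex{2,2,1,3,1} = 0
G(19) = mex{0,2,5,0,3} = 1
G(20) = mex{0,0,2,4,0} = 1
G_B(20) = 1.
Combined Grundy value = 2 ⊕ 1 = 3.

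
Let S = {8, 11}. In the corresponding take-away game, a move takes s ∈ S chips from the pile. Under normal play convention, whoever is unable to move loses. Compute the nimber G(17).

n :  0  1  2  3  4  5  6  7  8  9 10 11 12 13 14 15 16 17
G :  0  0  0  0  0  0  0  0  1  1  1  1  1  1  1  1  2  2

2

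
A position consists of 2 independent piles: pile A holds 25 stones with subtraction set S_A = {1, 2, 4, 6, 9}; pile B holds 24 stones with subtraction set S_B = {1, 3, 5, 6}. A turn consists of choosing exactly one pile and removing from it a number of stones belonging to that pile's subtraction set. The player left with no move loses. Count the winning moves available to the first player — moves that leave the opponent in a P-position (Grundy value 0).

Pile A, S = {1, 2, 4, 6, 9}:
G(0) = 0
G(1) = mex{0} = 1
G(2) = mex{1,0} = 2
G(3) = mex{2,1} = 0
G(4) = mex{0,2,0} = 1
G(5) = mex{1,0,1} = 2
G(6) = mex{2,1,2,0} = 3
G(7) = mex{3,2,0,1} = 4
G(8) = mex{4,3,1,2} = 0
G(9) = mex{0,4,2,0,0} = 1
G(10) = mex{1,0,3,1,1} = 2
G(11) = mex{2,1,4,2,2} = 0
G(12) = mex{0,2,0,3,0} = 1
G(13) = mex{1,0,1,4,1} = 2
G(14) = mex{2,1,2,0,2} = 3
G(15) = mex{3,2,0,1,3} = 4
G(16) = mex{4,3,1,2,4} = 0
G(17) = mex{0,4,2,0,0} = 1
G(18) = mex{1,0,3,1,1} = 2
G(19) = mex{2,1,4,2,2} = 0
G(20) = mex{0,2,0,3,0} = 1
G(21) = mex{1,0,1,4,1} = 2
G(22) = mex{2,1,2,0,2} = 3
G(23) = mex{3,2,0,1,3} = 4
G(24) = mex{4,3,1,2,4} = 0
G(25) = mex{0,4,2,0,0} = 1
G_A(25) = 1.
Pile B, S = {1, 3, 5, 6}:
G(0) = 0
G(1) = mex{0} = 1
G(2) = mex{1} = 0
G(3) = mex{0,0} = 1
G(4) = mex{1,1} = 0
G(5) = mex{0,0,0} = 1
G(6) = mex{1,1,1,0} = 2
G(7) = mex{2,0,0,1} = 3
G(8) = mex{3,1,1,0} = 2
G(9) = mex{2,2,0,1} = 3
G(10) = mex{3,3,1,0} = 2
G(11) = mex{2,2,2,1} = 0
G(12) = mex{0,3,3,2} = 1
G(13) = mex{1,2,2,3} = 0
G(14) = mex{0,0,3,2} = 1
G(15) = mex{1,1,2,3} = 0
G(16) = mex{0,0,0,2} = 1
G(17) = mex{1,1,1,0} = 2
G(18) = mex{2,0,0,1} = 3
G(19) = mex{3,1,1,0} = 2
G(20) = mex{2,2,0,1} = 3
G(21) = mex{3,3,1,0} = 2
G(22) = mex{2,2,2,1} = 0
G(23) = mex{0,3,3,2} = 1
G(24) = mex{1,2,2,3} = 0
G_B(24) = 0.
Combined Grundy value = 1 ⊕ 0 = 1.
A winning move leaves total XOR = 0, i.e. changes one component's Grundy value g to g ⊕ X where X is the current total.
Pile A: need g' = 1⊕1 = 0. Options: 25−1→G=0, 25−2→G=4, 25−4→G=2, 25−6→G=0, 25−9→G=0. Hits: 3.
Pile B: need g' = 0⊕1 = 1. Options: 24−1→G=1, 24−3→G=2, 24−5→G=2, 24−6→G=3. Hits: 1.

4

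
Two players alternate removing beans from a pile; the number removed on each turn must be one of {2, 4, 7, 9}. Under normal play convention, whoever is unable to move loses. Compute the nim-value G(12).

0

n :  0  1  2  3  4  5  6  7  8  9 10 11 12
G :  0  0  1  1  2  2  0  3  1  4  2  0  0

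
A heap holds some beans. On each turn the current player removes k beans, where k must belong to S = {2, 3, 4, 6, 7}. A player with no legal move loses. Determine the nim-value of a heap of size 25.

n :  0  1  2  3  4  5  6  7  8  9 10 11 12 13 14 15 16 17 18 19 20 21 22 23 24 25
G :  0  0  1  1  2  2  3  3  4  0  0  1  1  2  2  3  3  4  0  0  1  1  2  2  3  3

3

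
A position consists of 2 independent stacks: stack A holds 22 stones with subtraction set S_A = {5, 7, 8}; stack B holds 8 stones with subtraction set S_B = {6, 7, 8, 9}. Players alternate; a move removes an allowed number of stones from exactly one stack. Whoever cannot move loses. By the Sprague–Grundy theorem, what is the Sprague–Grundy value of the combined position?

Stack A, S = {5, 7, 8}:
G(0) = 0
G(1) = mex{} = 0
G(2) = mex{} = 0
G(3) = mex{} = 0
G(4) = mex{} = 0
G(5) = mex{0} = 1
G(6) = mex{0} = 1
G(7) = mex{0,0} = 1
G(8) = mex{0,0,0} = 1
G(9) = mex{0,0,0} = 1
G(10) = mex{1,0,0} = 2
G(11) = mex{1,0,0} = 2
G(12) = mex{1,1,0} = 2
G(13) = mex{1,1,1} = 0
G(14) = mex{1,1,1} = 0
G(15) = mex{2,1,1} = 0
G(16) = mex{2,1,1} = 0
G(17) = mex{2,2,1} = 0
G(18) = mex{0,2,2} = 1
G(19) = mex{0,2,2} = 1
G(20) = mex{0,0,2} = 1
G(21) = mex{0,0,0} = 1
G(22) = mex{0,0,0} = 1
G_A(22) = 1.
Stack B, S = {6, 7, 8, 9}:
n : 0 1 2 3 4 5 6 7 8
G : 0 0 0 0 0 0 1 1 1
G_B(8) = 1.
Combined Grundy value = 1 ⊕ 1 = 0.

0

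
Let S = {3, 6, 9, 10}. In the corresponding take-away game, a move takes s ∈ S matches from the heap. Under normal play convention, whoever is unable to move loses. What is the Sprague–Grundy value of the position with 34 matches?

G(0) = 0
G(1) = mex{} = 0
G(2) = mex{} = 0
G(3) = mex{0} = 1
G(4) = mex{0} = 1
G(5) = mex{0} = 1
G(6) = mex{1,0} = 2
G(7) = mex{1,0} = 2
G(8) = mex{1,0} = 2
G(9) = mex{2,1,0} = 3
G(10) = mex{2,1,0,0} = 3
G(11) = mex{2,1,0,0} = 3
G(12) = mex{3,2,1,0} = 4
G(13) = mex{3,2,1,1} = 0
G(14) = mex{3,2,1,1} = 0
G(15) = mex{4,3,2,1} = 0
G(16) = mex{0,3,2,2} = 1
G(17) = mex{0,3,2,2} = 1
G(18) = mex{0,4,3,2} = 1
G(19) = mex{1,0,3,3} = 2
G(20) = mex{1,0,3,3} = 2
G(21) = mex{1,0,4,3} = 2
G(22) = mex{2,1,0,4} = 3
G(23) = mex{2,1,0,0} = 3
G(24) = mex{2,1,0,0} = 3
G(25) = mex{3,2,1,0} = 4
G(26) = mex{3,2,1,1} = 0
G(27) = mex{3,2,1,1} = 0
G(28) = mex{4,3,2,1} = 0
G(29) = mex{0,3,2,2} = 1
G(30) = mex{0,3,2,2} = 1
G(31) = mex{0,4,3,2} = 1
G(32) = mex{1,0,3,3} = 2
G(33) = mex{1,0,3,3} = 2
G(34) = mex{1,0,4,3} = 2

2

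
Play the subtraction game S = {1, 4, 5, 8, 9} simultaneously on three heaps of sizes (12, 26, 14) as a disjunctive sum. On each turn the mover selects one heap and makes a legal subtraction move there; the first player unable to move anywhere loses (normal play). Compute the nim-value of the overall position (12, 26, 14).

0

All heaps use S = {1, 4, 5, 8, 9}:
n :  0  1  2  3  4  5  6  7  8  9 10 11 12 13 14 15 16 17 18 19 20 21 22 23 24 25 26
G :  0  1  0  1  2  3  2  3  4  5  4  5  0  1  0  1  2  3  2  3  4  5  4  5  0  1  0
Heap A: G(12) = 0.
Heap B: G(26) = 0.
Heap C: G(14) = 0.
Combined Grundy value = 0 ⊕ 0 ⊕ 0 = 0.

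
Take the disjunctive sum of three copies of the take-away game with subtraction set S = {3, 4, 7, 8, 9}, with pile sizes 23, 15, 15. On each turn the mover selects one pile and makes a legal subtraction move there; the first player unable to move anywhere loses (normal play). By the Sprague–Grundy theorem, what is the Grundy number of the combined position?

3

All piles use S = {3, 4, 7, 8, 9}:
G(0) = 0
G(1) = mex{} = 0
G(2) = mex{} = 0
G(3) = mex{0} = 1
G(4) = mex{0,0} = 1
G(5) = mex{0,0} = 1
G(6) = mex{1,0} = 2
G(7) = mex{1,1,0} = 2
G(8) = mex{1,1,0,0} = 2
G(9) = mex{2,1,0,0,0} = 3
G(10) = mex{2,2,1,0,0} = 3
G(11) = mex{2,2,1,1,0} = 3
G(12) = mex{3,2,1,1,1} = 0
G(13) = mex{3,3,2,1,1} = 0
G(14) = mex{3,3,2,2,1} = 0
G(15) = mex{0,3,2,2,2} = 1
G(16) = mex{0,0,3,2,2} = 1
G(17) = mex{0,0,3,3,2} = 1
G(18) = mex{1,0,3,3,3} = 2
G(19) = mex{1,1,0,3,3} = 2
G(20) = mex{1,1,0,0,3} = 2
G(21) = mex{2,1,0,0,0} = 3
G(22) = mex{2,2,1,0,0} = 3
G(23) = mex{2,2,1,1,0} = 3
Pile A: G(23) = 3.
Pile B: G(15) = 1.
Pile C: G(15) = 1.
Combined Grundy value = 3 ⊕ 1 ⊕ 1 = 3.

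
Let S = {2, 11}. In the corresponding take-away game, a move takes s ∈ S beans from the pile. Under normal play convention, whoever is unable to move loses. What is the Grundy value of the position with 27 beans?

G(0) = 0
G(1) = mex{} = 0
G(2) = mex{0} = 1
G(3) = mex{0} = 1
G(4) = mex{1} = 0
G(5) = mex{1} = 0
G(6) = mex{0} = 1
G(7) = mex{0} = 1
G(8) = mex{1} = 0
G(9) = mex{1} = 0
G(10) = mex{0} = 1
G(11) = mex{0,0} = 1
G(12) = mex{1,0} = 2
G(13) = mex{1,1} = 0
G(14) = mex{2,1} = 0
G(15) = mex{0,0} = 1
G(16) = mex{0,0} = 1
G(17) = mex{1,1} = 0
G(18) = mex{1,1} = 0
G(19) = mex{0,0} = 1
G(20) = mex{0,0} = 1
G(21) = mex{1,1} = 0
G(22) = mex{1,1} = 0
G(23) = mex{0,2} = 1
G(24) = mex{0,0} = 1
G(25) = mex{1,0} = 2
G(26) = mex{1,1} = 0
G(27) = mex{2,1} = 0

0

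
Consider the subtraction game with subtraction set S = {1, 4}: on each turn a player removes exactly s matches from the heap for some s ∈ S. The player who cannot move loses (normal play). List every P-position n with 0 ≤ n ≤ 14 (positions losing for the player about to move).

0, 2, 5, 7, 10, 12

G(0) = 0
G(1) = mex{0} = 1
G(2) = mex{1} = 0
G(3) = mex{0} = 1
G(4) = mex{1,0} = 2
G(5) = mex{2,1} = 0
G(6) = mex{0,0} = 1
G(7) = mex{1,1} = 0
G(8) = mex{0,2} = 1
G(9) = mex{1,0} = 2
G(10) = mex{2,1} = 0
G(11) = mex{0,0} = 1
G(12) = mex{1,1} = 0
G(13) = mex{0,2} = 1
G(14) = mex{1,0} = 2
P-positions are exactly the n with G(n) = 0.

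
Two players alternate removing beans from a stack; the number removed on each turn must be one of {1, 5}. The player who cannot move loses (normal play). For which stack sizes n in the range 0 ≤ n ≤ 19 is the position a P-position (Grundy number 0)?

0, 2, 4, 6, 8, 10, 12, 14, 16, 18

G(0) = 0
G(1) = mex{0} = 1
G(2) = mex{1} = 0
G(3) = mex{0} = 1
G(4) = mex{1} = 0
G(5) = mex{0,0} = 1
G(6) = mex{1,1} = 0
G(7) = mex{0,0} = 1
G(8) = mex{1,1} = 0
G(9) = mex{0,0} = 1
G(10) = mex{1,1} = 0
G(11) = mex{0,0} = 1
G(12) = mex{1,1} = 0
G(13) = mex{0,0} = 1
G(14) = mex{1,1} = 0
G(15) = mex{0,0} = 1
G(16) = mex{1,1} = 0
G(17) = mex{0,0} = 1
G(18) = mex{1,1} = 0
G(19) = mex{0,0} = 1
P-positions are exactly the n with G(n) = 0.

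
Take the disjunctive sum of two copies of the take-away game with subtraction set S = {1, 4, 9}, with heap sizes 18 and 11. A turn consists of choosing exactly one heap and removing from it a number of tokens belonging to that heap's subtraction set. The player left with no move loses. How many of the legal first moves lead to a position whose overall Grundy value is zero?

0

All heaps use S = {1, 4, 9}:
G(0) = 0
G(1) = mex{0} = 1
G(2) = mex{1} = 0
G(3) = mex{0} = 1
G(4) = mex{1,0} = 2
G(5) = mex{2,1} = 0
G(6) = mex{0,0} = 1
G(7) = mex{1,1} = 0
G(8) = mex{0,2} = 1
G(9) = mex{1,0,0} = 2
G(10) = mex{2,1,1} = 0
G(11) = mex{0,0,0} = 1
G(12) = mex{1,1,1} = 0
G(13) = mex{0,2,2} = 1
G(14) = mex{1,0,0} = 2
G(15) = mex{2,1,1} = 0
G(16) = mex{0,0,0} = 1
G(17) = mex{1,1,1} = 0
G(18) = mex{0,2,2} = 1
Heap A: G(18) = 1.
Heap B: G(11) = 1.
Combined Grundy value = 1 ⊕ 1 = 0.
A winning move leaves total XOR = 0, i.e. changes one component's Grundy value g to g ⊕ X where X is the current total.
Heap A: target g' = 1⊕0 = 1, but every legal move changes the Grundy value (mex property), so 0 moves.
Heap B: target g' = 1⊕0 = 1, but every legal move changes the Grundy value (mex property), so 0 moves.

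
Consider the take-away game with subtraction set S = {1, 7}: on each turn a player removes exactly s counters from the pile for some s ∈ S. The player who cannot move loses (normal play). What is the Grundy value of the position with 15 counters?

G(0) = 0
G(1) = mex{0} = 1
G(2) = mex{1} = 0
G(3) = mex{0} = 1
G(4) = mex{1} = 0
G(5) = mex{0} = 1
G(6) = mex{1} = 0
G(7) = mex{0,0} = 1
G(8) = mex{1,1} = 0
G(9) = mex{0,0} = 1
G(10) = mex{1,1} = 0
G(11) = mex{0,0} = 1
G(12) = mex{1,1} = 0
G(13) = mex{0,0} = 1
G(14) = mex{1,1} = 0
G(15) = mex{0,0} = 1

1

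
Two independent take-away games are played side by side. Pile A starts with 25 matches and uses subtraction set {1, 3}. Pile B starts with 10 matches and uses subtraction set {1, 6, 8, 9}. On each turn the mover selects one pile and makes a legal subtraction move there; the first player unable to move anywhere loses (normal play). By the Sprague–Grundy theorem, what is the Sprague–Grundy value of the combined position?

Pile A, S = {1, 3}:
n :  0  1  2  3  4  5  6  7  8  9 10 11 12 13 14 15 16 17 18 19 20 21 22 23 24 25
G :  0  1  0  1  0  1  0  1  0  1  0  1  0  1  0  1  0  1  0  1  0  1  0  1  0  1
G_A(25) = 1.
Pile B, S = {1, 6, 8, 9}:
n :  0  1  2  3  4  5  6  7  8  9 10
G :  0  1  0  1  0  1  2  0  1  2  3
G_B(10) = 3.
Combined Grundy value = 1 ⊕ 3 = 2.

2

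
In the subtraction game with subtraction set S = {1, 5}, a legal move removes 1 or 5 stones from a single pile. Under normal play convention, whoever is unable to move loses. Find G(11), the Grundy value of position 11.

1

G(0) = 0
G(1) = mex{0} = 1
G(2) = mex{1} = 0
G(3) = mex{0} = 1
G(4) = mex{1} = 0
G(5) = mex{0,0} = 1
G(6) = mex{1,1} = 0
G(7) = mex{0,0} = 1
G(8) = mex{1,1} = 0
G(9) = mex{0,0} = 1
G(10) = mex{1,1} = 0
G(11) = mex{0,0} = 1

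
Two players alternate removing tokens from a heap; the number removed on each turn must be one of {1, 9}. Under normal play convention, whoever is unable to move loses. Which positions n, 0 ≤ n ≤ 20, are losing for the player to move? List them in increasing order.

n :  0  1  2  3  4  5  6  7  8  9 10 11 12 13 14 15 16 17 18 19 20
G :  0  1  0  1  0  1  0  1  0  1  0  1  0  1  0  1  0  1  0  1  0
P-positions are exactly the n with G(n) = 0.

0, 2, 4, 6, 8, 10, 12, 14, 16, 18, 20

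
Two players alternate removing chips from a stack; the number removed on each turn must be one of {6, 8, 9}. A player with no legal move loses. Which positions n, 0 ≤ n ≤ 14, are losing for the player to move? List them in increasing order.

0, 1, 2, 3, 4, 5

n :  0  1  2  3  4  5  6  7  8  9 10 11 12 13 14
G :  0  0  0  0  0  0  1  1  1  1  1  1  2  2  2
P-positions are exactly the n with G(n) = 0.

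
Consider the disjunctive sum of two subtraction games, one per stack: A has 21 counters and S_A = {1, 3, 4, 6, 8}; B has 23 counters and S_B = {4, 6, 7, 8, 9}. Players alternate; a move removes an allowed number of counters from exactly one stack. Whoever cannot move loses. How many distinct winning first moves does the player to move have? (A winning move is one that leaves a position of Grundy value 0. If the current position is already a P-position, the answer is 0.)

6

Stack A, S = {1, 3, 4, 6, 8}:
n :  0  1  2  3  4  5  6  7  8  9 10 11 12 13 14 15 16 17 18 19 20 21
G :  0  1  0  1  2  3  2  0  1  0  1  2  3  2  0  1  0  1  2  3  2  0
G_A(21) = 0.
Stack B, S = {4, 6, 7, 8, 9}:
n :  0  1  2  3  4  5  6  7  8  9 10 11 12 13 14 15 16 17 18 19 20 21 22 23
G :  0  0  0  0  1  1  1  1  2  2  2  2  3  0  0  0  0  1  1  1  1  2  2  2
G_B(23) = 2.
Combined Grundy value = 0 ⊕ 2 = 2.
A winning move leaves total XOR = 0, i.e. changes one component's Grundy value g to g ⊕ X where X is the current total.
Stack A: need g' = 0⊕2 = 2. Options: 21−1→G=2, 21−3→G=2, 21−4→G=1, 21−6→G=1, 21−8→G=2. Hits: 3.
Stack B: need g' = 2⊕2 = 0. Options: 23−4→G=1, 23−6→G=1, 23−7→G=0, 23−8→G=0, 23−9→G=0. Hits: 3.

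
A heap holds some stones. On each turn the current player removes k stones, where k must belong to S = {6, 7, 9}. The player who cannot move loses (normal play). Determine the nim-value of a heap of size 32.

0

n :  0  1  2  3  4  5  6  7  8  9 10 11 12 13 14 15 16 17 18 19 20 21 22 23 24 25 26 27 28 29 30 31 32
G :  0  0  0  0  0  0  1  1  1  1  1  1  2  2  2  0  0  0  0  0  0  1  1  1  1  1  1  2  2  2  0  0  0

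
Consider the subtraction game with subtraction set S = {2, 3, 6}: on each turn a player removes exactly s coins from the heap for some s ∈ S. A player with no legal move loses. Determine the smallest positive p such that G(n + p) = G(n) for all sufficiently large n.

9

n :  0  1  2  3  4  5  6  7  8  9 10 11 12 13 14 15 16 17 18 19
G :  0  0  1  1  2  0  3  1  2  0  0  1  1  2  0  3  1  2  0  0
G(n+9) = G(n) holds for n = 0,…,5 (a full window of length max(S) = 6), so the sequence is purely periodic with period 9.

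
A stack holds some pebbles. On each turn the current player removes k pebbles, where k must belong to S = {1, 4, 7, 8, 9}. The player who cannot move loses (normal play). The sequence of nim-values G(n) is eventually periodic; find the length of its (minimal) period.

15

n :  0  1  2  3  4  5  6  7  8  9 10 11 12 13 14 15 16 17 18 19 20 21 22 23 24 25 26 27 28 29 30 31
G :  0  1  0  1  2  0  1  2  3  2  3  4  5  3  4  0  1  0  1  2  0  1  2  3  2  3  4  5  3  4  0  1
G(n+15) = G(n) holds for n = 0,…,8 (a full window of length max(S) = 9), so the sequence is purely periodic with period 15.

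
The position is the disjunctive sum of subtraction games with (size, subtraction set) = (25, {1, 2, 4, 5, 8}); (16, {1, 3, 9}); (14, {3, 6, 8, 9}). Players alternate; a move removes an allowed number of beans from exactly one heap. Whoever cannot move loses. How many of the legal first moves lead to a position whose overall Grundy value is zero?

Heap A, S = {1, 2, 4, 5, 8}:
G(0) = 0
G(1) = mex{0} = 1
G(2) = mex{1,0} = 2
G(3) = mex{2,1} = 0
G(4) = mex{0,2,0} = 1
G(5) = mex{1,0,1,0} = 2
G(6) = mex{2,1,2,1} = 0
G(7) = mex{0,2,0,2} = 1
G(8) = mex{1,0,1,0,0} = 2
G(9) = mex{2,1,2,1,1} = 0
G(10) = mex{0,2,0,2,2} = 1
G(11) = mex{1,0,1,0,0} = 2
G(12) = mex{2,1,2,1,1} = 0
G(13) = mex{0,2,0,2,2} = 1
G(14) = mex{1,0,1,0,0} = 2
G(15) = mex{2,1,2,1,1} = 0
G(16) = mex{0,2,0,2,2} = 1
G(17) = mex{1,0,1,0,0} = 2
G(18) = mex{2,1,2,1,1} = 0
G(19) = mex{0,2,0,2,2} = 1
G(20) = mex{1,0,1,0,0} = 2
G(21) = mex{2,1,2,1,1} = 0
G(22) = mex{0,2,0,2,2} = 1
G(23) = mex{1,0,1,0,0} = 2
G(24) = mex{2,1,2,1,1} = 0
G(25) = mex{0,2,0,2,2} = 1
G_A(25) = 1.
Heap B, S = {1, 3, 9}:
G(0) = 0
G(1) = mex{0} = 1
G(2) = mex{1} = 0
G(3) = mex{0,0} = 1
G(4) = mex{1,1} = 0
G(5) = mex{0,0} = 1
G(6) = mex{1,1} = 0
G(7) = mex{0,0} = 1
G(8) = mex{1,1} = 0
G(9) = mex{0,0,0} = 1
G(10) = mex{1,1,1} = 0
G(11) = mex{0,0,0} = 1
G(12) = mex{1,1,1} = 0
G(13) = mex{0,0,0} = 1
G(14) = mex{1,1,1} = 0
G(15) = mex{0,0,0} = 1
G(16) = mex{1,1,1} = 0
G_B(16) = 0.
Heap C, S = {3, 6, 8, 9}:
G(0) = 0
G(1) = mex{} = 0
G(2) = mex{} = 0
G(3) = mex{0} = 1
G(4) = mex{0} = 1
G(5) = mex{0} = 1
G(6) = mex{1,0} = 2
G(7) = mex{1,0} = 2
G(8) = mex{1,0,0} = 2
G(9) = mex{2,1,0,0} = 3
G(10) = mex{2,1,0,0} = 3
G(11) = mex{2,1,1,0} = 3
G(12) = mex{3,2,1,1} = 0
G(13) = mex{3,2,1,1} = 0
G(14) = mex{3,2,2,1} = 0
G_C(14) = 0.
Combined Grundy value = 1 ⊕ 0 ⊕ 0 = 1.
A winning move leaves total XOR = 0, i.e. changes one component's Grundy value g to g ⊕ X where X is the current total.
Heap A: need g' = 1⊕1 = 0. Options: 25−1→G=0, 25−2→G=2, 25−4→G=0, 25−5→G=2, 25−8→G=2. Hits: 2.
Heap B: need g' = 0⊕1 = 1. Options: 16−1→G=1, 16−3→G=1, 16−9→G=1. Hits: 3.
Heap C: need g' = 0⊕1 = 1. Options: 14−3→G=3, 14−6→G=2, 14−8→G=2, 14−9→G=1. Hits: 1.

6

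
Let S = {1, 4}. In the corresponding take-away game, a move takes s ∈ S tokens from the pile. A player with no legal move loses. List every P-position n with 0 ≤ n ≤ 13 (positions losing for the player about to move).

G(0) = 0
G(1) = mex{0} = 1
G(2) = mex{1} = 0
G(3) = mex{0} = 1
G(4) = mex{1,0} = 2
G(5) = mex{2,1} = 0
G(6) = mex{0,0} = 1
G(7) = mex{1,1} = 0
G(8) = mex{0,2} = 1
G(9) = mex{1,0} = 2
G(10) = mex{2,1} = 0
G(11) = mex{0,0} = 1
G(12) = mex{1,1} = 0
G(13) = mex{0,2} = 1
P-positions are exactly the n with G(n) = 0.

0, 2, 5, 7, 10, 12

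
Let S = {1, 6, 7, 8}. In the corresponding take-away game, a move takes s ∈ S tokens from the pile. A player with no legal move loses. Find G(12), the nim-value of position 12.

n :  0  1  2  3  4  5  6  7  8  9 10 11 12
G :  0  1  0  1  0  1  2  3  2  3  2  3  4

4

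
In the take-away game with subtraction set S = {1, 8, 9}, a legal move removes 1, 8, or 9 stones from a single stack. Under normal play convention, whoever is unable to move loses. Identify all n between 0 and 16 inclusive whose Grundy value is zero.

0, 2, 4, 6, 16

G(0) = 0
G(1) = mex{0} = 1
G(2) = mex{1} = 0
G(3) = mex{0} = 1
G(4) = mex{1} = 0
G(5) = mex{0} = 1
G(6) = mex{1} = 0
G(7) = mex{0} = 1
G(8) = mex{1,0} = 2
G(9) = mex{2,1,0} = 3
G(10) = mex{3,0,1} = 2
G(11) = mex{2,1,0} = 3
G(12) = mex{3,0,1} = 2
G(13) = mex{2,1,0} = 3
G(14) = mex{3,0,1} = 2
G(15) = mex{2,1,0} = 3
G(16) = mex{3,2,1} = 0
P-positions are exactly the n with G(n) = 0.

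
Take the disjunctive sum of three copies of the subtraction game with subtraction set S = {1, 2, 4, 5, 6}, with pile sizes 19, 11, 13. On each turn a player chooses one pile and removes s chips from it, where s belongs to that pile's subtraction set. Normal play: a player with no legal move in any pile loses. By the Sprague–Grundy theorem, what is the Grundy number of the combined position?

2

All piles use S = {1, 2, 4, 5, 6}:
G(0) = 0
G(1) = mex{0} = 1
G(2) = mex{1,0} = 2
G(3) = mex{2,1} = 0
G(4) = mex{0,2,0} = 1
G(5) = mex{1,0,1,0} = 2
G(6) = mex{2,1,2,1,0} = 3
G(7) = mex{3,2,0,2,1} = 4
G(8) = mex{4,3,1,0,2} = 5
G(9) = mex{5,4,2,1,0} = 3
G(10) = mex{3,5,3,2,1} = 0
G(11) = mex{0,3,4,3,2} = 1
G(12) = mex{1,0,5,4,3} = 2
G(13) = mex{2,1,3,5,4} = 0
G(14) = mex{0,2,0,3,5} = 1
G(15) = mex{1,0,1,0,3} = 2
G(16) = mex{2,1,2,1,0} = 3
G(17) = mex{3,2,0,2,1} = 4
G(18) = mex{4,3,1,0,2} = 5
G(19) = mex{5,4,2,1,0} = 3
Pile A: G(19) = 3.
Pile B: G(11) = 1.
Pile C: G(13) = 0.
Combined Grundy value = 3 ⊕ 1 ⊕ 0 = 2.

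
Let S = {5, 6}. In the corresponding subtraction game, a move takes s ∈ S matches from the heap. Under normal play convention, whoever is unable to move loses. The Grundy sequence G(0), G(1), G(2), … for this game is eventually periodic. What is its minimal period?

n :  0  1  2  3  4  5  6  7  8  9 10 11 12 13 14 15 16 17 18 19 20 21 22 23
G :  0  0  0  0  0  1  1  1  1  1  2  0  0  0  0  0  1  1  1  1  1  2  0  0
G(n+11) = G(n) holds for n = 0,…,5 (a full window of length max(S) = 6), so the sequence is purely periodic with period 11.

11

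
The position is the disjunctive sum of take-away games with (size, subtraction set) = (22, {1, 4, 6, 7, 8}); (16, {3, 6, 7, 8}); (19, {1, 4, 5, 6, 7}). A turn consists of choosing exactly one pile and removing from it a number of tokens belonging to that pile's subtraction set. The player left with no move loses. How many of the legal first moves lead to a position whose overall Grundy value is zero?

1

Pile A, S = {1, 4, 6, 7, 8}:
G(0) = 0
G(1) = mex{0} = 1
G(2) = mex{1} = 0
G(3) = mex{0} = 1
G(4) = mex{1,0} = 2
G(5) = mex{2,1} = 0
G(6) = mex{0,0,0} = 1
G(7) = mex{1,1,1,0} = 2
G(8) = mex{2,2,0,1,0} = 3
G(9) = mex{3,0,1,0,1} = 2
G(10) = mex{2,1,2,1,0} = 3
G(11) = mex{3,2,0,2,1} = 4
G(12) = mex{4,3,1,0,2} = 5
G(13) = mex{5,2,2,1,0} = 3
G(14) = mex{3,3,3,2,1} = 0
G(15) = mex{0,4,2,3,2} = 1
G(16) = mex{1,5,3,2,3} = 0
G(17) = mex{0,3,4,3,2} = 1
G(18) = mex{1,0,5,4,3} = 2
G(19) = mex{2,1,3,5,4} = 0
G(20) = mex{0,0,0,3,5} = 1
G(21) = mex{1,1,1,0,3} = 2
G(22) = mex{2,2,0,1,0} = 3
G_A(22) = 3.
Pile B, S = {3, 6, 7, 8}:
G(0) = 0
G(1) = mex{} = 0
G(2) = mex{} = 0
G(3) = mex{0} = 1
G(4) = mex{0} = 1
G(5) = mex{0} = 1
G(6) = mex{1,0} = 2
G(7) = mex{1,0,0} = 2
G(8) = mex{1,0,0,0} = 2
G(9) = mex{2,1,0,0} = 3
G(10) = mex{2,1,1,0} = 3
G(11) = mex{2,1,1,1} = 0
G(12) = mex{3,2,1,1} = 0
G(13) = mex{3,2,2,1} = 0
G(14) = mex{0,2,2,2} = 1
G(15) = mex{0,3,2,2} = 1
G(16) = mex{0,3,3,2} = 1
G_B(16) = 1.
Pile C, S = {1, 4, 5, 6, 7}:
n :  0  1  2  3  4  5  6  7  8  9 10 11 12 13 14 15 16 17 18 19
G :  0  1  0  1  2  3  2  3  4  5  0  1  0  1  2  3  2  3  4  5
G_C(19) = 5.
Combined Grundy value = 3 ⊕ 1 ⊕ 5 = 7.
A winning move leaves total XOR = 0, i.e. changes one component's Grundy value g to g ⊕ X where X is the current total.
Pile A: need g' = 3⊕7 = 4. Options: 22−1→G=2, 22−4→G=2, 22−6→G=0, 22−7→G=1, 22−8→G=0. Hits: 0.
Pile B: need g' = 1⊕7 = 6. Options: 16−3→G=0, 16−6→G=3, 16−7→G=3, 16−8→G=2. Hits: 0.
Pile C: need g' = 5⊕7 = 2. Options: 19−1→G=4, 19−4→G=3, 19−5→G=2, 19−6→G=1, 19−7→G=0. Hits: 1.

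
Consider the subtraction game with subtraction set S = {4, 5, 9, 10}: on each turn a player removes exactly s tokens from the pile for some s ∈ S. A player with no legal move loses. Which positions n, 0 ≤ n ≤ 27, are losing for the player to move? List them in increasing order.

0, 1, 2, 3, 14, 15, 16, 17

n :  0  1  2  3  4  5  6  7  8  9 10 11 12 13 14 15 16 17 18 19 20 21 22 23 24 25 26 27
G :  0  0  0  0  1  1  1  1  2  2  2  2  3  3  0  0  0  0  1  1  1  1  2  2  2  2  3  3
P-positions are exactly the n with G(n) = 0.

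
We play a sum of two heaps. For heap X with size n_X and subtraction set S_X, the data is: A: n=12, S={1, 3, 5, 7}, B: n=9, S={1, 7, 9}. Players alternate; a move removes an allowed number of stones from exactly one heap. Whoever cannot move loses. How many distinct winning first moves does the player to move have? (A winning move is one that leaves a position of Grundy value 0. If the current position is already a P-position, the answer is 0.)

7

Heap A, S = {1, 3, 5, 7}:
G(0) = 0
G(1) = mex{0} = 1
G(2) = mex{1} = 0
G(3) = mex{0,0} = 1
G(4) = mex{1,1} = 0
G(5) = mex{0,0,0} = 1
G(6) = mex{1,1,1} = 0
G(7) = mex{0,0,0,0} = 1
G(8) = mex{1,1,1,1} = 0
G(9) = mex{0,0,0,0} = 1
G(10) = mex{1,1,1,1} = 0
G(11) = mex{0,0,0,0} = 1
G(12) = mex{1,1,1,1} = 0
G_A(12) = 0.
Heap B, S = {1, 7, 9}:
G(0) = 0
G(1) = mex{0} = 1
G(2) = mex{1} = 0
G(3) = mex{0} = 1
G(4) = mex{1} = 0
G(5) = mex{0} = 1
G(6) = mex{1} = 0
G(7) = mex{0,0} = 1
G(8) = mex{1,1} = 0
G(9) = mex{0,0,0} = 1
G_B(9) = 1.
Combined Grundy value = 0 ⊕ 1 = 1.
A winning move leaves total XOR = 0, i.e. changes one component's Grundy value g to g ⊕ X where X is the current total.
Heap A: need g' = 0⊕1 = 1. Options: 12−1→G=1, 12−3→G=1, 12−5→G=1, 12−7→G=1. Hits: 4.
Heap B: need g' = 1⊕1 = 0. Options: 9−1→G=0, 9−7→G=0, 9−9→G=0. Hits: 3.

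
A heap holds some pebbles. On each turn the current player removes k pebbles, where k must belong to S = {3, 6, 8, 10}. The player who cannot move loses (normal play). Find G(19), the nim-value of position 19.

G(0) = 0
G(1) = mex{} = 0
G(2) = mex{} = 0
G(3) = mex{0} = 1
G(4) = mex{0} = 1
G(5) = mex{0} = 1
G(6) = mex{1,0} = 2
G(7) = mex{1,0} = 2
G(8) = mex{1,0,0} = 2
G(9) = mex{2,1,0} = 3
G(10) = mex{2,1,0,0} = 3
G(11) = mex{2,1,1,0} = 3
G(12) = mex{3,2,1,0} = 4
G(13) = mex{3,2,1,1} = 0
G(14) = mex{3,2,2,1} = 0
G(15) = mex{4,3,2,1} = 0
G(16) = mex{0,3,2,2} = 1
G(17) = mex{0,3,3,2} = 1
G(18) = mex{0,4,3,2} = 1
G(19) = mex{1,0,3,3} = 2

2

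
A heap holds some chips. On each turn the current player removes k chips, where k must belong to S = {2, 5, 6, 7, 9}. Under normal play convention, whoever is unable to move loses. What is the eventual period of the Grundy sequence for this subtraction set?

G(0) = 0
G(1) = mex{} = 0
G(2) = mex{0} = 1
G(3) = mex{0} = 1
G(4) = mex{1} = 0
G(5) = mex{1,0} = 2
G(6) = mex{0,0,0} = 1
G(7) = mex{2,1,0,0} = 3
G(8) = mex{1,1,1,0} = 2
G(9) = mex{3,0,1,1,0} = 2
G(10) = mex{2,2,0,1,0} = 3
G(11) = mex{2,1,2,0,1} = 3
G(12) = mex{3,3,1,2,1} = 0
G(13) = mex{3,2,3,1,0} = 4
G(14) = mex{0,2,2,3,2} = 1
G(15) = mex{4,3,2,2,1} = 0
G(16) = mex{1,3,3,2,3} = 0
G(17) = mex{0,0,3,3,2} = 1
G(18) = mex{0,4,0,3,2} = 1
G(19) = mex{1,1,4,0,3} = 2
G(20) = mex{1,0,1,4,3} = 2
G(21) = mex{2,0,0,1,0} = 3
G(22) = mex{2,1,0,0,4} = 3
G(23) = mex{3,1,1,0,1} = 2
G(24) = mex{3,2,1,1,0} = 4
G(25) = mex{2,2,2,1,0} = 3
G(26) = mex{4,3,2,2,1} = 0
G(27) = mex{3,3,3,2,1} = 0
G(28) = mex{0,2,3,3,2} = 1
G(29) = mex{0,4,2,3,2} = 1
G(30) = mex{1,3,4,2,3} = 0
G(31) = mex{1,0,3,4,3} = 2
G(32) = mex{0,0,0,3,2} = 1
G(33) = mex{2,1,0,0,4} = 3
G(34) = mex{1,1,1,0,3} = 2
G(35) = mex{3,0,1,1,0} = 2
G(36) = mex{2,2,0,1,0} = 3
G(37) = mex{2,1,2,0,1} = 3
G(38) = mex{3,3,1,2,1} = 0
G(39) = mex{3,2,3,1,0} = 4
G(40) = mex{0,2,2,3,2} = 1
G(41) = mex{4,3,2,2,1} = 0
G(42) = mex{1,3,3,2,3} = 0
G(43) = mex{0,0,3,3,2} = 1
G(44) = mex{0,4,0,3,2} = 1
G(45) = mex{1,1,4,0,3} = 2
G(46) = mex{1,0,1,4,3} = 2
G(47) = mex{2,0,0,1,0} = 3
G(48) = mex{2,1,0,0,4} = 3
G(49) = mex{3,1,1,0,1} = 2
G(50) = mex{3,2,1,1,0} = 4
G(51) = mex{2,2,2,1,0} = 3
G(52) = mex{4,3,2,2,1} = 0
G(53) = mex{3,3,3,2,1} = 0
G(n+26) = G(n) holds for n = 0,…,8 (a full window of length max(S) = 9), so the sequence is purely periodic with period 26.

26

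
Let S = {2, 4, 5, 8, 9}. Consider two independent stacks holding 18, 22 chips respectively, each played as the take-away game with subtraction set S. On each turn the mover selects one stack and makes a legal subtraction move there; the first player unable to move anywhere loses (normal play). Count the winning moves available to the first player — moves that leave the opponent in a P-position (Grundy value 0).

All stacks use S = {2, 4, 5, 8, 9}:
G(0) = 0
G(1) = mex{} = 0
G(2) = mex{0} = 1
G(3) = mex{0} = 1
G(4) = mex{1,0} = 2
G(5) = mex{1,0,0} = 2
G(6) = mex{2,1,0} = 3
G(7) = mex{2,1,1} = 0
G(8) = mex{3,2,1,0} = 4
G(9) = mex{0,2,2,0,0} = 1
G(10) = mex{4,3,2,1,0} = 5
G(11) = mex{1,0,3,1,1} = 2
G(12) = mex{5,4,0,2,1} = 3
G(13) = mex{2,1,4,2,2} = 0
G(14) = mex{3,5,1,3,2} = 0
G(15) = mex{0,2,5,0,3} = 1
G(16) = mex{0,3,2,4,0} = 1
G(17) = mex{1,0,3,1,4} = 2
G(18) = mex{1,0,0,5,1} = 2
G(19) = mex{2,1,0,2,5} = 3
G(20) = mex{2,1,1,3,2} = 0
G(21) = mex{3,2,1,0,3} = 4
G(22) = mex{0,2,2,0,0} = 1
Stack A: G(18) = 2.
Stack B: G(22) = 1.
Combined Grundy value = 2 ⊕ 1 = 3.
A winning move leaves total XOR = 0, i.e. changes one component's Grundy value g to g ⊕ X where X is the current total.
Stack A: need g' = 2⊕3 = 1. Options: 18−2→G=1, 18−4→G=0, 18−5→G=0, 18−8→G=5, 18−9→G=1. Hits: 2.
Stack B: need g' = 1⊕3 = 2. Options: 22−2→G=0, 22−4→G=2, 22−5→G=2, 22−8→G=0, 22−9→G=0. Hits: 2.

4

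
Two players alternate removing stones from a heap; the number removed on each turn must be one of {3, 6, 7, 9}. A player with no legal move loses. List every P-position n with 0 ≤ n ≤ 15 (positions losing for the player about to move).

G(0) = 0
G(1) = mex{} = 0
G(2) = mex{} = 0
G(3) = mex{0} = 1
G(4) = mex{0} = 1
G(5) = mex{0} = 1
G(6) = mex{1,0} = 2
G(7) = mex{1,0,0} = 2
G(8) = mex{1,0,0} = 2
G(9) = mex{2,1,0,0} = 3
G(10) = mex{2,1,1,0} = 3
G(11) = mex{2,1,1,0} = 3
G(12) = mex{3,2,1,1} = 0
G(13) = mex{3,2,2,1} = 0
G(14) = mex{3,2,2,1} = 0
G(15) = mex{0,3,2,2} = 1
P-positions are exactly the n with G(n) = 0.

0, 1, 2, 12, 13, 14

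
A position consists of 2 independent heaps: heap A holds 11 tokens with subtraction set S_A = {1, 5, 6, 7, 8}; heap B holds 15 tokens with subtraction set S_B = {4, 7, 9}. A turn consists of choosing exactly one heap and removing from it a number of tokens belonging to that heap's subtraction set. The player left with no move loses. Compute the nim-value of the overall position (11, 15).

3

Heap A, S = {1, 5, 6, 7, 8}:
n :  0  1  2  3  4  5  6  7  8  9 10 11
G :  0  1  0  1  0  1  2  3  2  3  2  3
G_A(11) = 3.
Heap B, S = {4, 7, 9}:
n :  0  1  2  3  4  5  6  7  8  9 10 11 12 13 14 15
G :  0  0  0  0  1  1  1  1  2  2  2  2  3  0  0  0
G_B(15) = 0.
Combined Grundy value = 3 ⊕ 0 = 3.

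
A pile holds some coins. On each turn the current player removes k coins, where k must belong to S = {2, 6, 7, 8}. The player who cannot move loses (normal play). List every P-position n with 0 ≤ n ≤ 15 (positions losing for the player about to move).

0, 1, 4, 5, 14, 15

n :  0  1  2  3  4  5  6  7  8  9 10 11 12 13 14 15
G :  0  0  1  1  0  0  1  1  2  2  3  3  2  2  0  0
P-positions are exactly the n with G(n) = 0.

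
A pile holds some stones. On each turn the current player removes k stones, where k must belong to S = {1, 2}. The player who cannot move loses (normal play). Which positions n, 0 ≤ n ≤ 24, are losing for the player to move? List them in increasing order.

0, 3, 6, 9, 12, 15, 18, 21, 24

n :  0  1  2  3  4  5  6  7  8  9 10 11 12 13 14 15 16 17 18 19 20 21 22 23 24
G :  0  1  2  0  1  2  0  1  2  0  1  2  0  1  2  0  1  2  0  1  2  0  1  2  0
P-positions are exactly the n with G(n) = 0.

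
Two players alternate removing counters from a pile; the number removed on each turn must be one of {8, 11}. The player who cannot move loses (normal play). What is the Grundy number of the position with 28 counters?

n :  0  1  2  3  4  5  6  7  8  9 10 11 12 13 14 15 16 17 18 19 20 21 22 23 24 25 26 27 28
G :  0  0  0  0  0  0  0  0  1  1  1  1  1  1  1  1  2  2  2  0  0  0  0  0  0  0  0  1  1

1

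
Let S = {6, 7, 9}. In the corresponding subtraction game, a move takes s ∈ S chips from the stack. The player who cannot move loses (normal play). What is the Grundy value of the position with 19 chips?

n :  0  1  2  3  4  5  6  7  8  9 10 11 12 13 14 15 16 17 18 19
G :  0  0  0  0  0  0  1  1  1  1  1  1  2  2  2  0  0  0  0  0

0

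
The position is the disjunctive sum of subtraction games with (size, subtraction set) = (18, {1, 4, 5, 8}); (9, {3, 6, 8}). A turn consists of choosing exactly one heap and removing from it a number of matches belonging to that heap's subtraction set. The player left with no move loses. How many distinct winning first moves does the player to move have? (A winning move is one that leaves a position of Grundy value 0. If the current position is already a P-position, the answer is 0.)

2

Heap A, S = {1, 4, 5, 8}:
n :  0  1  2  3  4  5  6  7  8  9 10 11 12 13 14 15 16 17 18
G :  0  1  0  1  2  3  2  3  4  0  1  0  1  2  3  2  3  4  0
G_A(18) = 0.
Heap B, S = {3, 6, 8}:
G(0) = 0
G(1) = mex{} = 0
G(2) = mex{} = 0
G(3) = mex{0} = 1
G(4) = mex{0} = 1
G(5) = mex{0} = 1
G(6) = mex{1,0} = 2
G(7) = mex{1,0} = 2
G(8) = mex{1,0,0} = 2
G(9) = mex{2,1,0} = 3
G_B(9) = 3.
Combined Grundy value = 0 ⊕ 3 = 3.
A winning move leaves total XOR = 0, i.e. changes one component's Grundy value g to g ⊕ X where X is the current total.
Heap A: need g' = 0⊕3 = 3. Options: 18−1→G=4, 18−4→G=3, 18−5→G=2, 18−8→G=1. Hits: 1.
Heap B: need g' = 3⊕3 = 0. Options: 9−3→G=2, 9−6→G=1, 9−8→G=0. Hits: 1.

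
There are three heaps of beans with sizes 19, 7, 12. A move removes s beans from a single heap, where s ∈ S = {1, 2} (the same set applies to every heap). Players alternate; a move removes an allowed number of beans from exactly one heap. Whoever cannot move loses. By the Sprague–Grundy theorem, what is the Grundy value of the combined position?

All heaps use S = {1, 2}:
G(0) = 0
G(1) = mex{0} = 1
G(2) = mex{1,0} = 2
G(3) = mex{2,1} = 0
G(4) = mex{0,2} = 1
G(5) = mex{1,0} = 2
G(6) = mex{2,1} = 0
G(7) = mex{0,2} = 1
G(8) = mex{1,0} = 2
G(9) = mex{2,1} = 0
G(10) = mex{0,2} = 1
G(11) = mex{1,0} = 2
G(12) = mex{2,1} = 0
G(13) = mex{0,2} = 1
G(14) = mex{1,0} = 2
G(15) = mex{2,1} = 0
G(16) = mex{0,2} = 1
G(17) = mex{1,0} = 2
G(18) = mex{2,1} = 0
G(19) = mex{0,2} = 1
Heap A: G(19) = 1.
Heap B: G(7) = 1.
Heap C: G(12) = 0.
Combined Grundy value = 1 ⊕ 1 ⊕ 0 = 0.

0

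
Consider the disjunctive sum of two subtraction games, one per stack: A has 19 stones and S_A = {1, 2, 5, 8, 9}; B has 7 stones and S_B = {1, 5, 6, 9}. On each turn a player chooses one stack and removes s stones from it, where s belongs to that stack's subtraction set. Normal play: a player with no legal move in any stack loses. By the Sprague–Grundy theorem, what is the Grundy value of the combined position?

Stack A, S = {1, 2, 5, 8, 9}:
G(0) = 0
G(1) = mex{0} = 1
G(2) = mex{1,0} = 2
G(3) = mex{2,1} = 0
G(4) = mex{0,2} = 1
G(5) = mex{1,0,0} = 2
G(6) = mex{2,1,1} = 0
G(7) = mex{0,2,2} = 1
G(8) = mex{1,0,0,0} = 2
G(9) = mex{2,1,1,1,0} = 3
G(10) = mex{3,2,2,2,1} = 0
G(11) = mex{0,3,0,0,2} = 1
G(12) = mex{1,0,1,1,0} = 2
G(13) = mex{2,1,2,2,1} = 0
G(14) = mex{0,2,3,0,2} = 1
G(15) = mex{1,0,0,1,0} = 2
G(16) = mex{2,1,1,2,1} = 0
G(17) = mex{0,2,2,3,2} = 1
G(18) = mex{1,0,0,0,3} = 2
G(19) = mex{2,1,1,1,0} = 3
G_A(19) = 3.
Stack B, S = {1, 5, 6, 9}:
n : 0 1 2 3 4 5 6 7
G : 0 1 0 1 0 1 2 3
G_B(7) = 3.
Combined Grundy value = 3 ⊕ 3 = 0.

0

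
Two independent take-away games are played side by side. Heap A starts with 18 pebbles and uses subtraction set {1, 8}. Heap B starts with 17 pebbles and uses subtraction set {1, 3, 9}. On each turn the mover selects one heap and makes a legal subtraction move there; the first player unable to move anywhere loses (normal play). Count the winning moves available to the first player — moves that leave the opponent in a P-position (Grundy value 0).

Heap A, S = {1, 8}:
n :  0  1  2  3  4  5  6  7  8  9 10 11 12 13 14 15 16 17 18
G :  0  1  0  1  0  1  0  1  2  0  1  0  1  0  1  0  1  2  0
G_A(18) = 0.
Heap B, S = {1, 3, 9}:
G(0) = 0
G(1) = mex{0} = 1
G(2) = mex{1} = 0
G(3) = mex{0,0} = 1
G(4) = mex{1,1} = 0
G(5) = mex{0,0} = 1
G(6) = mex{1,1} = 0
G(7) = mex{0,0} = 1
G(8) = mex{1,1} = 0
G(9) = mex{0,0,0} = 1
G(10) = mex{1,1,1} = 0
G(11) = mex{0,0,0} = 1
G(12) = mex{1,1,1} = 0
G(13) = mex{0,0,0} = 1
G(14) = mex{1,1,1} = 0
G(15) = mex{0,0,0} = 1
G(16) = mex{1,1,1} = 0
G(17) = mex{0,0,0} = 1
G_B(17) = 1.
Combined Grundy value = 0 ⊕ 1 = 1.
A winning move leaves total XOR = 0, i.e. changes one component's Grundy value g to g ⊕ X where X is the current total.
Heap A: need g' = 0⊕1 = 1. Options: 18−1→G=2, 18−8→G=1. Hits: 1.
Heap B: need g' = 1⊕1 = 0. Options: 17−1→G=0, 17−3→G=0, 17−9→G=0. Hits: 3.

4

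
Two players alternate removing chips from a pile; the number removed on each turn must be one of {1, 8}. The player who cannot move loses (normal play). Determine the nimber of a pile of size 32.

1

G(0) = 0
G(1) = mex{0} = 1
G(2) = mex{1} = 0
G(3) = mex{0} = 1
G(4) = mex{1} = 0
G(5) = mex{0} = 1
G(6) = mex{1} = 0
G(7) = mex{0} = 1
G(8) = mex{1,0} = 2
G(9) = mex{2,1} = 0
G(10) = mex{0,0} = 1
G(11) = mex{1,1} = 0
G(12) = mex{0,0} = 1
G(13) = mex{1,1} = 0
G(14) = mex{0,0} = 1
G(15) = mex{1,1} = 0
G(16) = mex{0,2} = 1
G(17) = mex{1,0} = 2
G(18) = mex{2,1} = 0
G(19) = mex{0,0} = 1
G(20) = mex{1,1} = 0
G(21) = mex{0,0} = 1
G(22) = mex{1,1} = 0
G(23) = mex{0,0} = 1
G(24) = mex{1,1} = 0
G(25) = mex{0,2} = 1
G(26) = mex{1,0} = 2
G(27) = mex{2,1} = 0
G(28) = mex{0,0} = 1
G(29) = mex{1,1} = 0
G(30) = mex{0,0} = 1
G(31) = mex{1,1} = 0
G(32) = mex{0,0} = 1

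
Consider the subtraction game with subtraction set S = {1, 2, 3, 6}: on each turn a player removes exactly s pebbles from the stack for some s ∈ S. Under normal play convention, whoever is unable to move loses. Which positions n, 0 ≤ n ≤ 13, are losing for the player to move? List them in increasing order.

0, 4, 8, 12

n :  0  1  2  3  4  5  6  7  8  9 10 11 12 13
G :  0  1  2  3  0  1  2  3  0  1  2  3  0  1
P-positions are exactly the n with G(n) = 0.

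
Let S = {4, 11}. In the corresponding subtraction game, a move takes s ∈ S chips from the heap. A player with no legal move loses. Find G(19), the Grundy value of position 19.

1

n :  0  1  2  3  4  5  6  7  8  9 10 11 12 13 14 15 16 17 18 19
G :  0  0  0  0  1  1  1  1  0  0  0  2  1  1  1  0  0  0  0  1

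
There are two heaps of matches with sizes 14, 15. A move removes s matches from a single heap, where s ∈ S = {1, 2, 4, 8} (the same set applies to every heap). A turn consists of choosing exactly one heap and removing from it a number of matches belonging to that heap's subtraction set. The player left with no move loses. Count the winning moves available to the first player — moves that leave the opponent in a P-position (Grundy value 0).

4

All heaps use S = {1, 2, 4, 8}:
n :  0  1  2  3  4  5  6  7  8  9 10 11 12 13 14 15
G :  0  1  2  0  1  2  0  1  2  0  1  2  0  1  2  0
Heap A: G(14) = 2.
Heap B: G(15) = 0.
Combined Grundy value = 2 ⊕ 0 = 2.
A winning move leaves total XOR = 0, i.e. changes one component's Grundy value g to g ⊕ X where X is the current total.
Heap A: need g' = 2⊕2 = 0. Options: 14−1→G=1, 14−2→G=0, 14−4→G=1, 14−8→G=0. Hits: 2.
Heap B: need g' = 0⊕2 = 2. Options: 15−1→G=2, 15−2→G=1, 15−4→G=2, 15−8→G=1. Hits: 2.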